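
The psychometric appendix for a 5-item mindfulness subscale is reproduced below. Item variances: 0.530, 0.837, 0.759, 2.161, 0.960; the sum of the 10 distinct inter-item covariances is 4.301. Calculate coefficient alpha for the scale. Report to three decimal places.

Σσ²ᵢ = 0.530 + 0.837 + 0.759 + 2.161 + 0.960 = 5.247
Sum of distinct covariances = 4.301
Var(T) = Σσ²ᵢ + 2·Σcov = 5.247 + 2 × 4.301 = 13.849
α = (5/4)·(1 − 5.247/13.849) = 0.776

α = 0.776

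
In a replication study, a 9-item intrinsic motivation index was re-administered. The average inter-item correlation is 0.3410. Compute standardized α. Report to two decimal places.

standardized α = 0.82

Standardized α = k·r̄ / (1 + (k−1)·r̄) = 9 × 0.3410 / (1 + 8 × 0.3410)
  = 3.0690 / 3.7280 = 0.82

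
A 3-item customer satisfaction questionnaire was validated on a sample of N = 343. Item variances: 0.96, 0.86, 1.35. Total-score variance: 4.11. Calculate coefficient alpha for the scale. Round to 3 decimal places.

Σσ²ᵢ = 0.96 + 0.86 + 1.35 = 3.17
α = (k/(k−1))·(1 − Σσ²ᵢ/total variance) = (3/2)·(1 − 3.17/4.11) = 0.343

coefficient alpha = 0.343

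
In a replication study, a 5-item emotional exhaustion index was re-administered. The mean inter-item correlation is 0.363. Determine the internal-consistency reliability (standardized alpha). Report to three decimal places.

Standardized α = k·r̄ / (1 + (k−1)·r̄) = 5 × 0.363 / (1 + 4 × 0.363)
  = 1.8150 / 2.4520 = 0.740

α = 0.740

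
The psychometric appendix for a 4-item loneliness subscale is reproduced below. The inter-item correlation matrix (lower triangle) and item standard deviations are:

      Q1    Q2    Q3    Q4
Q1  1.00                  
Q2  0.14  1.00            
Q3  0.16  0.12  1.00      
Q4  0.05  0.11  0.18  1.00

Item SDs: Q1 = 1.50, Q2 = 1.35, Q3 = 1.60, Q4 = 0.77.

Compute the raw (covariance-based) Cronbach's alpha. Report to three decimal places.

Σσ²ᵢ = 1.50² + 1.35² + 1.60² + 0.77² = 7.2254
Covariances σ_ij = r_ij · s_i · s_j:
  σ(Q1,Q2) = 0.14 × 1.50 × 1.35 = 0.2835
  σ(Q1,Q3) = 0.16 × 1.50 × 1.60 = 0.3840
  σ(Q1,Q4) = 0.05 × 1.50 × 0.77 = 0.0578
  σ(Q2,Q3) = 0.12 × 1.35 × 1.60 = 0.2592
  σ(Q2,Q4) = 0.11 × 1.35 × 0.77 = 0.1143
  σ(Q3,Q4) = 0.18 × 1.60 × 0.77 = 0.2218
σ²_T = Σσ²ᵢ + 2·Σσ_ij = 7.2254 + 2 × 1.3206 = 9.8666
α = (4/3)·(1 − 7.2254/9.8666) = 0.357

α = 0.357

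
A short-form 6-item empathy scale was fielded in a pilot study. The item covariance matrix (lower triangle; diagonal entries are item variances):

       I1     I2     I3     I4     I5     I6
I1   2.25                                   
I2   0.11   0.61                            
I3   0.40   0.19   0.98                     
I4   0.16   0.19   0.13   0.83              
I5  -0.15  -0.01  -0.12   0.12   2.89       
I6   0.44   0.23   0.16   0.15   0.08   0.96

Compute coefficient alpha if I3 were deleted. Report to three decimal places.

α = 0.324

Remaining items: I1, I2, I4, I5, I6 (k = 5).
sum of item variances = 2.25 + 0.61 + 0.83 + 2.89 + 0.96 = 7.54
σ²_T = 7.54 + 2 × 1.32 = 10.18
α (item deleted) = (5/4)·(1 − 7.54/10.18) = 0.324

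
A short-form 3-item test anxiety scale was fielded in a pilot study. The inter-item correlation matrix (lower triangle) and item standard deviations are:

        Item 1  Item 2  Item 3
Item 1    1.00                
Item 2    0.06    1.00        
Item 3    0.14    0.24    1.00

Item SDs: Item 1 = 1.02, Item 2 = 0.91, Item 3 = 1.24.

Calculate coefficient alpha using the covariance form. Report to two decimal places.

coefficient alpha = 0.34

Σσ²ᵢ = 1.02² + 0.91² + 1.24² = 3.4061
Covariances σ_ij = r_ij · s_i · s_j:
  σ(Item 1,Item 2) = 0.06 × 1.02 × 0.91 = 0.0557
  σ(Item 1,Item 3) = 0.14 × 1.02 × 1.24 = 0.1771
  σ(Item 2,Item 3) = 0.24 × 0.91 × 1.24 = 0.2708
σ²_T = Σσ²ᵢ + 2·Σσ_ij = 3.4061 + 2 × 0.5036 = 4.4133
α = (3/2)·(1 − 3.4061/4.4133) = 0.34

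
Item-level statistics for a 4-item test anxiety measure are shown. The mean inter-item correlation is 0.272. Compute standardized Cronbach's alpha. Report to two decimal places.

standardized Cronbach's alpha = 0.60

Standardized α = k·r̄ / (1 + (k−1)·r̄) = 4 × 0.272 / (1 + 3 × 0.272)
  = 1.0880 / 1.8160 = 0.60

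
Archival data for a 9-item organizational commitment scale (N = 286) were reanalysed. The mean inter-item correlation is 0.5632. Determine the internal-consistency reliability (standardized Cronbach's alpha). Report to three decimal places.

Standardized α = k·r̄ / (1 + (k−1)·r̄) = 9 × 0.5632 / (1 + 8 × 0.5632)
  = 5.0688 / 5.5056 = 0.921

α = 0.921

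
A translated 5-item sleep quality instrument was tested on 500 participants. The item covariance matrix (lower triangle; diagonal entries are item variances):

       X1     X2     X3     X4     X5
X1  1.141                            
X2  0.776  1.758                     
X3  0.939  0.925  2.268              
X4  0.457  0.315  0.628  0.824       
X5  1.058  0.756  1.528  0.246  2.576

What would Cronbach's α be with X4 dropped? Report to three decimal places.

Remaining items: X1, X2, X3, X5 (k = 4).
Σσᵢ² = 1.141 + 1.758 + 2.268 + 2.576 = 7.743
σ²_T = 7.743 + 2 × 5.982 = 19.707
α (item deleted) = (4/3)·(1 − 7.743/19.707) = 0.809

α = 0.809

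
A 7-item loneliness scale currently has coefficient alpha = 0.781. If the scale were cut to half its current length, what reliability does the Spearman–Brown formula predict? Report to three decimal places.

Length factor m = 1/2
α' = m·α / (1 − (1−m)·α)
   = 1/2 × 0.781 / (1 − (1 − 1/2) × 0.781)
   = 0.3905 / 0.6095 = 0.641

predicted reliability = 0.641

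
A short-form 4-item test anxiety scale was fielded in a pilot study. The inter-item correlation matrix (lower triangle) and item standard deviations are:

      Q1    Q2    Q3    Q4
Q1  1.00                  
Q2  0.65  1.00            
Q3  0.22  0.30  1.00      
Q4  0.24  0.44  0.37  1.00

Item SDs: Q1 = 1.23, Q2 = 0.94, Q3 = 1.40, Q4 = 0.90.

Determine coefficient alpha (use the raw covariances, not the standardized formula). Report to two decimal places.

Σσ²ᵢ = 1.23² + 0.94² + 1.40² + 0.90² = 5.1665
Covariances σ_ij = r_ij · s_i · s_j:
  σ(Q1,Q2) = 0.65 × 1.23 × 0.94 = 0.7515
  σ(Q1,Q3) = 0.22 × 1.23 × 1.40 = 0.3788
  σ(Q1,Q4) = 0.24 × 1.23 × 0.90 = 0.2657
  σ(Q2,Q3) = 0.30 × 0.94 × 1.40 = 0.3948
  σ(Q2,Q4) = 0.44 × 0.94 × 0.90 = 0.3722
  σ(Q3,Q4) = 0.37 × 1.40 × 0.90 = 0.4662
σ²_T = Σσ²ᵢ + 2·Σσ_ij = 5.1665 + 2 × 2.6292 = 10.4249
α = (4/3)·(1 − 5.1665/10.4249) = 0.67

coefficient alpha = 0.67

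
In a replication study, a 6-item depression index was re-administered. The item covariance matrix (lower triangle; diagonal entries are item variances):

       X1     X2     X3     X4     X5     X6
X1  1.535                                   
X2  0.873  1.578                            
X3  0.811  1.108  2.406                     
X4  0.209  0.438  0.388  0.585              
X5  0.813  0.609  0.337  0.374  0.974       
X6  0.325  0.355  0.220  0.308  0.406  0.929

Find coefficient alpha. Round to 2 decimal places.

Σσᵢ² = 1.535 + 1.578 + 2.406 + 0.585 + 0.974 + 0.929 = 8.007
Sum of the distinct covariances = 7.574
σ²_T = 8.007 + 2 × 7.574 = 23.155
α = (k/(k−1))·(1 − Σσᵢ²/σ²_T) = (6/5)·(1 − 8.007/23.155) = 0.79

coefficient alpha = 0.79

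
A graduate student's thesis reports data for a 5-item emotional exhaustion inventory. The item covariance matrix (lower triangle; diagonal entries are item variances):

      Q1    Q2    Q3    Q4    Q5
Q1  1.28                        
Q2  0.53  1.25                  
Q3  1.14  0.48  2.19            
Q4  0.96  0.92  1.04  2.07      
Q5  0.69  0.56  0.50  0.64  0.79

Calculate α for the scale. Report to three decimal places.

α = 0.829

ΣVar(i) = 1.28 + 1.25 + 2.19 + 2.07 + 0.79 = 7.58
Sum of the distinct covariances = 7.46
Var(T) = 7.58 + 2 × 7.46 = 22.50
α = (k/(k−1))·(1 − ΣVar(i)/Var(T)) = (5/4)·(1 − 7.58/22.50) = 0.829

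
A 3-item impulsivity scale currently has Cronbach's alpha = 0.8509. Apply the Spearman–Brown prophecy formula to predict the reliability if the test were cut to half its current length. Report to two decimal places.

predicted reliability = 0.74

Length factor m = 1/2
α' = m·α / (1 − (1−m)·α)
   = 1/2 × 0.8509 / (1 − (1 − 1/2) × 0.8509)
   = 0.4254 / 0.5746 = 0.74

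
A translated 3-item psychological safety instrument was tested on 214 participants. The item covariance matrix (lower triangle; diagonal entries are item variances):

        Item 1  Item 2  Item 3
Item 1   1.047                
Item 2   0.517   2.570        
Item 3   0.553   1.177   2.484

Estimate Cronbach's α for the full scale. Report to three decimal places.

ΣVar(i) = 1.047 + 2.570 + 2.484 = 6.101
Sum of the distinct covariances = 2.247
total variance = 6.101 + 2 × 2.247 = 10.595
α = (k/(k−1))·(1 − ΣVar(i)/total variance) = (3/2)·(1 − 6.101/10.595) = 0.636

α = 0.636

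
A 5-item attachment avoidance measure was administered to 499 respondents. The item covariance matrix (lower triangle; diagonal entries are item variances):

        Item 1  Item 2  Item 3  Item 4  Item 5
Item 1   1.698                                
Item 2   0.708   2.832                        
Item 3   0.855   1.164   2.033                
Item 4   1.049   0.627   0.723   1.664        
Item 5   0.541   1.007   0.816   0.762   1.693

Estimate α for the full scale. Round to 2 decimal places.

sum of item variances = 1.698 + 2.832 + 2.033 + 1.664 + 1.693 = 9.920
Sum of off-diagonal covariances = 8.252
σ²_T = 9.920 + 2 × 8.252 = 26.424
α = (k/(k−1))·(1 − sum of item variances/σ²_T) = (5/4)·(1 − 9.920/26.424) = 0.78

α = 0.78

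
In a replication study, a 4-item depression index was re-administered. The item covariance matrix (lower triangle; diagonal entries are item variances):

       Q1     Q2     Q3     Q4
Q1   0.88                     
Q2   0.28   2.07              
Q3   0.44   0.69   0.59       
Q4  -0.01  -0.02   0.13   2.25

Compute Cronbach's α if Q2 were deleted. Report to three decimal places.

Remaining items: Q1, Q3, Q4 (k = 3).
sum of item variances = 0.88 + 0.59 + 2.25 = 3.72
σ²_T = 3.72 + 2 × 0.56 = 4.84
α (item deleted) = (3/2)·(1 − 3.72/4.84) = 0.347

Cronbach's α = 0.347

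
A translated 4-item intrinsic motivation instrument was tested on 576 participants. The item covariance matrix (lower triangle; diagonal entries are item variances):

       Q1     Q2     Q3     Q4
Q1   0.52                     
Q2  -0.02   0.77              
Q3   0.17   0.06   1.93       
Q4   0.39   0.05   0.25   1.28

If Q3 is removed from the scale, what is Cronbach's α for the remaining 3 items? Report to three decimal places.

Cronbach's α = 0.370

Remaining items: Q1, Q2, Q4 (k = 3).
Σσ²ᵢ = 0.52 + 0.77 + 1.28 = 2.57
total variance = 2.57 + 2 × 0.42 = 3.41
α (item deleted) = (3/2)·(1 − 2.57/3.41) = 0.370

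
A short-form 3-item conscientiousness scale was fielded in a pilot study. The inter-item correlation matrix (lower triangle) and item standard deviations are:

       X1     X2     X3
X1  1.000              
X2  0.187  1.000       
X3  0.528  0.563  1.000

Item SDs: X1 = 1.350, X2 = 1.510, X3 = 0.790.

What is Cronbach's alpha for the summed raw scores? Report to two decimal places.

Cronbach's alpha = 0.61

Σσ²ᵢ = 1.350² + 1.510² + 0.790² = 4.7267
Covariances σ_ij = r_ij · s_i · s_j:
  σ(X1,X2) = 0.187 × 1.350 × 1.510 = 0.3812
  σ(X1,X3) = 0.528 × 1.350 × 0.790 = 0.5631
  σ(X2,X3) = 0.563 × 1.510 × 0.790 = 0.6716
σ²_T = Σσ²ᵢ + 2·Σσ_ij = 4.7267 + 2 × 1.6159 = 7.9585
α = (3/2)·(1 − 4.7267/7.9585) = 0.61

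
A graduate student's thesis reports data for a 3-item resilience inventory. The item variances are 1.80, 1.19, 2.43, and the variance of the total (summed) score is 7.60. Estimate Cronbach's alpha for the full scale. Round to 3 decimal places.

ΣVar(i) = 1.80 + 1.19 + 2.43 = 5.42
α = (k/(k−1))·(1 − ΣVar(i)/total variance) = (3/2)·(1 − 5.42/7.60) = 0.430

Cronbach's alpha = 0.430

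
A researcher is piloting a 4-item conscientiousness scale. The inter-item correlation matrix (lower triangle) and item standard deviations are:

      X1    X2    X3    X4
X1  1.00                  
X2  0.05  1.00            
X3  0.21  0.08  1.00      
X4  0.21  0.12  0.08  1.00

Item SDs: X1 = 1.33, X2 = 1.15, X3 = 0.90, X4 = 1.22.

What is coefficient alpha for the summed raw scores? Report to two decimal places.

Σσ²ᵢ = 1.33² + 1.15² + 0.90² + 1.22² = 5.3898
Covariances σ_ij = r_ij · s_i · s_j:
  σ(X1,X2) = 0.05 × 1.33 × 1.15 = 0.0765
  σ(X1,X3) = 0.21 × 1.33 × 0.90 = 0.2514
  σ(X1,X4) = 0.21 × 1.33 × 1.22 = 0.3407
  σ(X2,X3) = 0.08 × 1.15 × 0.90 = 0.0828
  σ(X2,X4) = 0.12 × 1.15 × 1.22 = 0.1684
  σ(X3,X4) = 0.08 × 0.90 × 1.22 = 0.0878
σ²_T = Σσ²ᵢ + 2·Σσ_ij = 5.3898 + 2 × 1.0076 = 7.4050
α = (4/3)·(1 − 5.3898/7.4050) = 0.36

coefficient alpha = 0.36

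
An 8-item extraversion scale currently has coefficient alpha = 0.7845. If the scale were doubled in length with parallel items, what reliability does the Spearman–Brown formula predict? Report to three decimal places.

predicted reliability = 0.879

Length factor m = 2
α' = m·α / (1 + (m−1)·α)
   = 2 × 0.7845 / (1 + (2 − 1) × 0.7845)
   = 1.5690 / 1.7845 = 0.879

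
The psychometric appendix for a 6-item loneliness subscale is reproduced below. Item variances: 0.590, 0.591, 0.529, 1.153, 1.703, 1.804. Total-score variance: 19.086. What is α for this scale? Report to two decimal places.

Σσᵢ² = 0.590 + 0.591 + 0.529 + 1.153 + 1.703 + 1.804 = 6.370
α = (k/(k−1))·(1 − Σσᵢ²/Var(T)) = (6/5)·(1 − 6.370/19.086) = 0.80

α = 0.80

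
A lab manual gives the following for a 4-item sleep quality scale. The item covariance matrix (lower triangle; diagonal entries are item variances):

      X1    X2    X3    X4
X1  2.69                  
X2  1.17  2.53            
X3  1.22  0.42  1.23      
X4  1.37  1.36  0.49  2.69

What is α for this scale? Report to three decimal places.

Σσ²ᵢ = 2.69 + 2.53 + 1.23 + 2.69 = 9.14
Σ_{i<j} σ_ij = 6.03
Var(T) = 9.14 + 2 × 6.03 = 21.20
α = (k/(k−1))·(1 − Σσ²ᵢ/Var(T)) = (4/3)·(1 − 9.14/21.20) = 0.758

α = 0.758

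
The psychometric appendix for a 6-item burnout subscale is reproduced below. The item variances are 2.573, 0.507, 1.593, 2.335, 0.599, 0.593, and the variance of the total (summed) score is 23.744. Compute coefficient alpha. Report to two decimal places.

sum of item variances = 2.573 + 0.507 + 1.593 + 2.335 + 0.599 + 0.593 = 8.200
α = (k/(k−1))·(1 − sum of item variances/Var(T)) = (6/5)·(1 − 8.200/23.744) = 0.79

α = 0.79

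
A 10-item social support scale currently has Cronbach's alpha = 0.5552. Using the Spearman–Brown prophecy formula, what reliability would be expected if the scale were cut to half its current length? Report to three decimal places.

Length factor m = 1/2
α' = m·α / (1 − (1−m)·α)
   = 1/2 × 0.5552 / (1 − (1 − 1/2) × 0.5552)
   = 0.2776 / 0.7224 = 0.384

predicted reliability = 0.384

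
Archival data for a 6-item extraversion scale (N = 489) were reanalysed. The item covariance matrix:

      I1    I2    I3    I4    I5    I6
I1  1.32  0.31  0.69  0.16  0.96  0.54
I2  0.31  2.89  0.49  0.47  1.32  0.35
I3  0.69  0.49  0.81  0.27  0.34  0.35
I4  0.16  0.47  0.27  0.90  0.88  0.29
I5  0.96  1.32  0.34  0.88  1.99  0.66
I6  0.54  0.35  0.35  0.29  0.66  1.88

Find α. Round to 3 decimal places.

Σσᵢ² = 1.32 + 2.89 + 0.81 + 0.90 + 1.99 + 1.88 = 9.79
Sum of off-diagonal covariances = 8.08
total variance = 9.79 + 2 × 8.08 = 25.95
α = (k/(k−1))·(1 − Σσᵢ²/total variance) = (6/5)·(1 − 9.79/25.95) = 0.747

α = 0.747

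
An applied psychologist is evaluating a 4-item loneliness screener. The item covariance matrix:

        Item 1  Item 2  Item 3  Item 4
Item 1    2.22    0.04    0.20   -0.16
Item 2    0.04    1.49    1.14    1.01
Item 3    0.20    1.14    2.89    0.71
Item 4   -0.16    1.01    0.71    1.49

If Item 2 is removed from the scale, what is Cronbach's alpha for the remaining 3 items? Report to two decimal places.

Cronbach's alpha = 0.28

Remaining items: Item 1, Item 3, Item 4 (k = 3).
Σσᵢ² = 2.22 + 2.89 + 1.49 = 6.60
σ²_T = 6.60 + 2 × 0.75 = 8.10
α (item deleted) = (3/2)·(1 − 6.60/8.10) = 0.28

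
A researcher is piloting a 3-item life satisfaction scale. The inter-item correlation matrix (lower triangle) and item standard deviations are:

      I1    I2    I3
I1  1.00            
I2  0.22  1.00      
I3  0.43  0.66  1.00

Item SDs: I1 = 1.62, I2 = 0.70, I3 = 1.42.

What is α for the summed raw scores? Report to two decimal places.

Σσ²ᵢ = 1.62² + 0.70² + 1.42² = 5.1308
Covariances σ_ij = r_ij · s_i · s_j:
  σ(I1,I2) = 0.22 × 1.62 × 0.70 = 0.2495
  σ(I1,I3) = 0.43 × 1.62 × 1.42 = 0.9892
  σ(I2,I3) = 0.66 × 0.70 × 1.42 = 0.6560
σ²_T = Σσ²ᵢ + 2·Σσ_ij = 5.1308 + 2 × 1.8947 = 8.9202
α = (3/2)·(1 − 5.1308/8.9202) = 0.64

α = 0.64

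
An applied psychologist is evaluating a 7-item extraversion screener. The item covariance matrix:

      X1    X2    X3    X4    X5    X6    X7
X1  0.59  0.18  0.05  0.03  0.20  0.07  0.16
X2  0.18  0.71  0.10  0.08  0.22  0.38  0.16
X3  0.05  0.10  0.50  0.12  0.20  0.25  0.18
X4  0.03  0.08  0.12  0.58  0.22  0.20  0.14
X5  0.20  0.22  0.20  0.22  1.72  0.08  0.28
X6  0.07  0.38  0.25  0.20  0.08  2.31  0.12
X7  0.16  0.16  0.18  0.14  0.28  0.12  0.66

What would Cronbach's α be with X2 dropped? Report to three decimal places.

Remaining items: X1, X3, X4, X5, X6, X7 (k = 6).
sum of item variances = 0.59 + 0.50 + 0.58 + 1.72 + 2.31 + 0.66 = 6.36
σ²_total = 6.36 + 2 × 2.30 = 10.96
α (item deleted) = (6/5)·(1 − 6.36/10.96) = 0.504

Cronbach's α = 0.504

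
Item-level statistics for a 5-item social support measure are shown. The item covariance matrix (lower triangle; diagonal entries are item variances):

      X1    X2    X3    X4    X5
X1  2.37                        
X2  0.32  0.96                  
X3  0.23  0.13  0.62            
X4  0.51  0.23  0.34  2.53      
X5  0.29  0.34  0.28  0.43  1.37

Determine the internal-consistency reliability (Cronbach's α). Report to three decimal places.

α = 0.552

Σσ²ᵢ = 2.37 + 0.96 + 0.62 + 2.53 + 1.37 = 7.85
Σ_{i<j} σ_ij = 3.10
σ²_T = 7.85 + 2 × 3.10 = 14.05
α = (k/(k−1))·(1 − Σσ²ᵢ/σ²_T) = (5/4)·(1 − 7.85/14.05) = 0.552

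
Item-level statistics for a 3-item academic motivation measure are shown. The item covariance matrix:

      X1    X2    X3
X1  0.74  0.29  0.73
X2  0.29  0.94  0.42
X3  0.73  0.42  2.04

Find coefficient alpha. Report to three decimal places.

Σσ²ᵢ = 0.74 + 0.94 + 2.04 = 3.72
Sum of off-diagonal covariances = 1.44
σ²_T = 3.72 + 2 × 1.44 = 6.60
α = (k/(k−1))·(1 − Σσ²ᵢ/σ²_T) = (3/2)·(1 − 3.72/6.60) = 0.655

α = 0.655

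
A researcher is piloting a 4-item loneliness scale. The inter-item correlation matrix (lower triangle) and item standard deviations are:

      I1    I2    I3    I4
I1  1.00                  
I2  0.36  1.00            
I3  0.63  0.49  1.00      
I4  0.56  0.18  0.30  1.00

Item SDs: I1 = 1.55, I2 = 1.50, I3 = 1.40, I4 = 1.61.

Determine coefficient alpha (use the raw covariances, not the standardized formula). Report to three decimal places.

α = 0.740

Σσ²ᵢ = 1.55² + 1.50² + 1.40² + 1.61² = 9.2046
Covariances σ_ij = r_ij · s_i · s_j:
  σ(I1,I2) = 0.36 × 1.55 × 1.50 = 0.8370
  σ(I1,I3) = 0.63 × 1.55 × 1.40 = 1.3671
  σ(I1,I4) = 0.56 × 1.55 × 1.61 = 1.3975
  σ(I2,I3) = 0.49 × 1.50 × 1.40 = 1.0290
  σ(I2,I4) = 0.18 × 1.50 × 1.61 = 0.4347
  σ(I3,I4) = 0.30 × 1.40 × 1.61 = 0.6762
σ²_T = Σσ²ᵢ + 2·Σσ_ij = 9.2046 + 2 × 5.7415 = 20.6876
α = (4/3)·(1 − 9.2046/20.6876) = 0.740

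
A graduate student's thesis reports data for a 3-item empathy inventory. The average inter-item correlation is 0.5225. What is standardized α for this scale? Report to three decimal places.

Standardized α = k·r̄ / (1 + (k−1)·r̄) = 3 × 0.5225 / (1 + 2 × 0.5225)
  = 1.5675 / 2.0450 = 0.767

α = 0.767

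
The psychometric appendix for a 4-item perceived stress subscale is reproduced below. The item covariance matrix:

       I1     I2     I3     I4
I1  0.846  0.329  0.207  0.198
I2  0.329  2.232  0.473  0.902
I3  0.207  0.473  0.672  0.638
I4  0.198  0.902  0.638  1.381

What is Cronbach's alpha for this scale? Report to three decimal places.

Σσᵢ² = 0.846 + 2.232 + 0.672 + 1.381 = 5.131
Sum of off-diagonal covariances = 2.747
σ²_total = 5.131 + 2 × 2.747 = 10.625
α = (k/(k−1))·(1 − Σσᵢ²/σ²_total) = (4/3)·(1 − 5.131/10.625) = 0.689

Cronbach's alpha = 0.689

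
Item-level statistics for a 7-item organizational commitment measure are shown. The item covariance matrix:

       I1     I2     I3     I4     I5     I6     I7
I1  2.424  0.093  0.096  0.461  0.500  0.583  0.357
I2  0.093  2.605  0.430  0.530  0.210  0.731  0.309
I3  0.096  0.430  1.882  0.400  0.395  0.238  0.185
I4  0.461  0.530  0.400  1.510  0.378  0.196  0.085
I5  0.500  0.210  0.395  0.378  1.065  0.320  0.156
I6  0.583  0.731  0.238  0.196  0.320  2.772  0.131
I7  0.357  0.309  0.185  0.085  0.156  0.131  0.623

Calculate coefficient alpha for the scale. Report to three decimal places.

Σσ²ᵢ = 2.424 + 2.605 + 1.882 + 1.510 + 1.065 + 2.772 + 0.623 = 12.881
Sum of the distinct covariances = 6.784
total variance = 12.881 + 2 × 6.784 = 26.449
α = (k/(k−1))·(1 − Σσ²ᵢ/total variance) = (7/6)·(1 − 12.881/26.449) = 0.598

α = 0.598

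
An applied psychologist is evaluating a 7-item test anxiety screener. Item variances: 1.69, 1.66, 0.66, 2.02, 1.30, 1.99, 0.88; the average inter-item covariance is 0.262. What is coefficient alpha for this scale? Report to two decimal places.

sum of item variances = 1.69 + 1.66 + 0.66 + 2.02 + 1.30 + 1.99 + 0.88 = 10.20
Sum of the 21 distinct covariances = 21 × 0.262 = 5.502
total variance = sum of item variances + 2·Σcov = 10.20 + 2 × 5.502 = 21.204
α = (7/6)·(1 − 10.20/21.204) = 0.61

coefficient alpha = 0.61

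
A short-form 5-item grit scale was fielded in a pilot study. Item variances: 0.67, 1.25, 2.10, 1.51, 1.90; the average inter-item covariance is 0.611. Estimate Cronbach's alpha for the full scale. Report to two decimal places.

Σσ²ᵢ = 0.67 + 1.25 + 2.10 + 1.51 + 1.90 = 7.43
Sum of the 10 distinct covariances = 10 × 0.611 = 6.110
total variance = Σσ²ᵢ + 2·Σcov = 7.43 + 2 × 6.110 = 19.650
α = (5/4)·(1 − 7.43/19.650) = 0.78

α = 0.78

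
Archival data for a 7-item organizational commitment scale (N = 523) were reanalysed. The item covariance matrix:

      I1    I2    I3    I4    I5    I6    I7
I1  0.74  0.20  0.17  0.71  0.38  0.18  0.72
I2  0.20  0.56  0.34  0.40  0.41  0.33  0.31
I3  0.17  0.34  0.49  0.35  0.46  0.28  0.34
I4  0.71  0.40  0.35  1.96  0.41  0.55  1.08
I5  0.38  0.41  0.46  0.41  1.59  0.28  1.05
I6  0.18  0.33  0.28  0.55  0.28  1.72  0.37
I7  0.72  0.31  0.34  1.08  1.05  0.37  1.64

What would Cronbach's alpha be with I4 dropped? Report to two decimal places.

Remaining items: I1, I2, I3, I5, I6, I7 (k = 6).
sum of item variances = 0.74 + 0.56 + 0.49 + 1.59 + 1.72 + 1.64 = 6.74
Var(T) = 6.74 + 2 × 5.82 = 18.38
α (item deleted) = (6/5)·(1 − 6.74/18.38) = 0.76

Cronbach's alpha = 0.76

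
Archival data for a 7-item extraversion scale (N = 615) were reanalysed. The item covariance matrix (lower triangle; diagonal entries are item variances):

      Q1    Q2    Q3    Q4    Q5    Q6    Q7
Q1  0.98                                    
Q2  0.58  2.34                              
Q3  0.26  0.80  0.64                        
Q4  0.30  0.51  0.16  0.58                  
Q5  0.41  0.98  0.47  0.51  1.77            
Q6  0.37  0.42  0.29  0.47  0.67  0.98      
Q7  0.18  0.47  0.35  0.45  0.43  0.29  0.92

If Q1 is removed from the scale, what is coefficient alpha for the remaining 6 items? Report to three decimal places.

Remaining items: Q2, Q3, Q4, Q5, Q6, Q7 (k = 6).
ΣVar(i) = 2.34 + 0.64 + 0.58 + 1.77 + 0.98 + 0.92 = 7.23
σ²_T = 7.23 + 2 × 7.27 = 21.77
α (item deleted) = (6/5)·(1 − 7.23/21.77) = 0.801

coefficient alpha = 0.801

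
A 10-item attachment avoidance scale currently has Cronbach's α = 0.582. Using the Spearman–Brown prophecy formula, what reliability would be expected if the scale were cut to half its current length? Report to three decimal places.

Length factor m = 1/2
α' = m·α / (1 − (1−m)·α)
   = 1/2 × 0.582 / (1 − (1 − 1/2) × 0.582)
   = 0.2910 / 0.7090 = 0.410

predicted reliability = 0.410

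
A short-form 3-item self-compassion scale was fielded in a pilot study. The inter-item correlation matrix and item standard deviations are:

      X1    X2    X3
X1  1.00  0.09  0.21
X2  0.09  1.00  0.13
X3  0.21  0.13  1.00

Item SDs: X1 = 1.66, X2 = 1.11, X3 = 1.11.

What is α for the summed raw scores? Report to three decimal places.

α = 0.322

Σσ²ᵢ = 1.66² + 1.11² + 1.11² = 5.2198
Covariances σ_ij = r_ij · s_i · s_j:
  σ(X1,X2) = 0.09 × 1.66 × 1.11 = 0.1658
  σ(X1,X3) = 0.21 × 1.66 × 1.11 = 0.3869
  σ(X2,X3) = 0.13 × 1.11 × 1.11 = 0.1602
σ²_T = Σσ²ᵢ + 2·Σσ_ij = 5.2198 + 2 × 0.7129 = 6.6456
α = (3/2)·(1 − 5.2198/6.6456) = 0.322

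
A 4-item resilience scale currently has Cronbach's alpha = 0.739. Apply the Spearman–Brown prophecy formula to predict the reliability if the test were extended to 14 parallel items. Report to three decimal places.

Length factor m = 14/4 = 3.5000
α' = m·α / (1 + (m−1)·α)
   = 14/4 × 0.739 / (1 + (14/4 − 1) × 0.739)
   = 2.5865 / 2.8475 = 0.908

predicted reliability = 0.908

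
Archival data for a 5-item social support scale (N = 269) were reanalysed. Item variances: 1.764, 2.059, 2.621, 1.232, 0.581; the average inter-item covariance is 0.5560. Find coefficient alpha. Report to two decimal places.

α = 0.72

Σσ²ᵢ = 1.764 + 2.059 + 2.621 + 1.232 + 0.581 = 8.257
Sum of the 10 distinct covariances = 10 × 0.5560 = 5.5600
σ²_T = Σσ²ᵢ + 2·Σcov = 8.257 + 2 × 5.5600 = 19.3770
α = (5/4)·(1 − 8.257/19.3770) = 0.72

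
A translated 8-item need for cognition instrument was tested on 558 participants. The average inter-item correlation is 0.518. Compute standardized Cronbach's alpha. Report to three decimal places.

Standardized α = k·r̄ / (1 + (k−1)·r̄) = 8 × 0.518 / (1 + 7 × 0.518)
  = 4.1440 / 4.6260 = 0.896

α = 0.896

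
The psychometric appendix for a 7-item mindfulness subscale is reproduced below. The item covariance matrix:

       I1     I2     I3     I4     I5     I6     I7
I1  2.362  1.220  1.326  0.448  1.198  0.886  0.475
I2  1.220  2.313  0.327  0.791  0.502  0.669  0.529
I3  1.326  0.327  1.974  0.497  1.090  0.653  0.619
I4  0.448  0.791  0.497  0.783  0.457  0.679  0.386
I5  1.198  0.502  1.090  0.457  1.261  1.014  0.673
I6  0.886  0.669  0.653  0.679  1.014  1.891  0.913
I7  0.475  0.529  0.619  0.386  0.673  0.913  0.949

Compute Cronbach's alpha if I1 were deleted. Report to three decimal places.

Cronbach's alpha = 0.817

Remaining items: I2, I3, I4, I5, I6, I7 (k = 6).
ΣVar(i) = 2.313 + 1.974 + 0.783 + 1.261 + 1.891 + 0.949 = 9.171
Var(T) = 9.171 + 2 × 9.799 = 28.769
α (item deleted) = (6/5)·(1 − 9.171/28.769) = 0.817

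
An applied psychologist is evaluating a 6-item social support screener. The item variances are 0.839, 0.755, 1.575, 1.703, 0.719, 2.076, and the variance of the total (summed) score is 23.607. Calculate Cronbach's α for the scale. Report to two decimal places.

α = 0.81

sum of item variances = 0.839 + 0.755 + 1.575 + 1.703 + 0.719 + 2.076 = 7.667
α = (k/(k−1))·(1 − sum of item variances/σ²_T) = (6/5)·(1 − 7.667/23.607) = 0.81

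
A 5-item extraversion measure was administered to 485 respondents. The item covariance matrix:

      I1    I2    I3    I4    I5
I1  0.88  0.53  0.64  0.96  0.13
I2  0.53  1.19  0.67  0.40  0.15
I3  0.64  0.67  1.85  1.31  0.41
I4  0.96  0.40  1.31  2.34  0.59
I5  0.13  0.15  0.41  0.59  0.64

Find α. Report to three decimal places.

α = 0.783

ΣVar(i) = 0.88 + 1.19 + 1.85 + 2.34 + 0.64 = 6.90
Sum of the distinct covariances = 5.79
total variance = 6.90 + 2 × 5.79 = 18.48
α = (k/(k−1))·(1 − ΣVar(i)/total variance) = (5/4)·(1 − 6.90/18.48) = 0.783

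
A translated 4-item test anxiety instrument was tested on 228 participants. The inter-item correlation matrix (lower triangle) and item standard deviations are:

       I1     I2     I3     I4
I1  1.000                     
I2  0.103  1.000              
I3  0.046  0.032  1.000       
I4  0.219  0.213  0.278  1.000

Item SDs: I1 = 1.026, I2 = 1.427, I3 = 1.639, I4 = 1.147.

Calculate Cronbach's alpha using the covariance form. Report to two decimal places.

Cronbach's alpha = 0.38

Σσ²ᵢ = 1.026² + 1.427² + 1.639² + 1.147² = 7.0909
Covariances σ_ij = r_ij · s_i · s_j:
  σ(I1,I2) = 0.103 × 1.026 × 1.427 = 0.1508
  σ(I1,I3) = 0.046 × 1.026 × 1.639 = 0.0774
  σ(I1,I4) = 0.219 × 1.026 × 1.147 = 0.2577
  σ(I2,I3) = 0.032 × 1.427 × 1.639 = 0.0748
  σ(I2,I4) = 0.213 × 1.427 × 1.147 = 0.3486
  σ(I3,I4) = 0.278 × 1.639 × 1.147 = 0.5226
σ²_T = Σσ²ᵢ + 2·Σσ_ij = 7.0909 + 2 × 1.4319 = 9.9547
α = (4/3)·(1 − 7.0909/9.9547) = 0.38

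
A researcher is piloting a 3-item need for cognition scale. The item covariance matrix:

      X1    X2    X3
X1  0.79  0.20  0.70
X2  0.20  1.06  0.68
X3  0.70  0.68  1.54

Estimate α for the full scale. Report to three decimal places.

α = 0.724

Σσᵢ² = 0.79 + 1.06 + 1.54 = 3.39
Sum of off-diagonal covariances = 1.58
σ²_T = 3.39 + 2 × 1.58 = 6.55
α = (k/(k−1))·(1 − Σσᵢ²/σ²_T) = (3/2)·(1 − 3.39/6.55) = 0.724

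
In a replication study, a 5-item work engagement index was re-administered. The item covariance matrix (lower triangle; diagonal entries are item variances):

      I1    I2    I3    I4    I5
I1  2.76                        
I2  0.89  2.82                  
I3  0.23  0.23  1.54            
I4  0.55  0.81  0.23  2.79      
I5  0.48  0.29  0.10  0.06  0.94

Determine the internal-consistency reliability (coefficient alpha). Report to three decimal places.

sum of item variances = 2.76 + 2.82 + 1.54 + 2.79 + 0.94 = 10.85
Σ_{i<j} σ_ij = 3.87
σ²_total = 10.85 + 2 × 3.87 = 18.59
α = (k/(k−1))·(1 − sum of item variances/σ²_total) = (5/4)·(1 − 10.85/18.59) = 0.520

coefficient alpha = 0.520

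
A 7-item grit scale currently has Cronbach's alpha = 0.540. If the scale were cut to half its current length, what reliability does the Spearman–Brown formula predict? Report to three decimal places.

predicted reliability = 0.370

Length factor m = 1/2
α' = m·α / (1 − (1−m)·α)
   = 1/2 × 0.540 / (1 − (1 − 1/2) × 0.540)
   = 0.2700 / 0.7300 = 0.370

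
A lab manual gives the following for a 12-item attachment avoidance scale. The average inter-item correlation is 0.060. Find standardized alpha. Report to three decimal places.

Standardized α = k·r̄ / (1 + (k−1)·r̄) = 12 × 0.060 / (1 + 11 × 0.060)
  = 0.7200 / 1.6600 = 0.434

α = 0.434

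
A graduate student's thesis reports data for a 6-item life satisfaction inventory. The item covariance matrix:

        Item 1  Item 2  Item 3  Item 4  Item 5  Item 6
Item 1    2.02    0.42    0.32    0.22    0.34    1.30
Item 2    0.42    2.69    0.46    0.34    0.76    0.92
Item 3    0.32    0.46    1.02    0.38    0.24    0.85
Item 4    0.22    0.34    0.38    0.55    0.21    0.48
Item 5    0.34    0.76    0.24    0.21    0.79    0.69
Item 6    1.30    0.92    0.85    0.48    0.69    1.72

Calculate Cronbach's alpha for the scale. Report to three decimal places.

Σσᵢ² = 2.02 + 2.69 + 1.02 + 0.55 + 0.79 + 1.72 = 8.79
Σ_{i<j} σ_ij = 7.93
σ²_T = 8.79 + 2 × 7.93 = 24.65
α = (k/(k−1))·(1 − Σσᵢ²/σ²_T) = (6/5)·(1 − 8.79/24.65) = 0.772

Cronbach's alpha = 0.772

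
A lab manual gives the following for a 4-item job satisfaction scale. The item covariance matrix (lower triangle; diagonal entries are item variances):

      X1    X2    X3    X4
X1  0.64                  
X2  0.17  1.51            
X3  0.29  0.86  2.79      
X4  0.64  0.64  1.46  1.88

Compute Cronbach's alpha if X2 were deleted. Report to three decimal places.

α = 0.711

Remaining items: X1, X3, X4 (k = 3).
Σσ²ᵢ = 0.64 + 2.79 + 1.88 = 5.31
total variance = 5.31 + 2 × 2.39 = 10.09
α (item deleted) = (3/2)·(1 − 5.31/10.09) = 0.711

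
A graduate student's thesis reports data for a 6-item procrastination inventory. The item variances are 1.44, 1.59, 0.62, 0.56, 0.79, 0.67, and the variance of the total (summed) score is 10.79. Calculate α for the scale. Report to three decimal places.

α = 0.569

ΣVar(i) = 1.44 + 1.59 + 0.62 + 0.56 + 0.79 + 0.67 = 5.67
α = (k/(k−1))·(1 − ΣVar(i)/σ²_total) = (6/5)·(1 − 5.67/10.79) = 0.569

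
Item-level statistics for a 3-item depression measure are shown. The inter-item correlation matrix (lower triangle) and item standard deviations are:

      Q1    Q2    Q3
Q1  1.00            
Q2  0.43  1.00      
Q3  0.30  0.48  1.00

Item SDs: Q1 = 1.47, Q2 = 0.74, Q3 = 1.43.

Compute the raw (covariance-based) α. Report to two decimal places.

Σσ²ᵢ = 1.47² + 0.74² + 1.43² = 4.7534
Covariances σ_ij = r_ij · s_i · s_j:
  σ(Q1,Q2) = 0.43 × 1.47 × 0.74 = 0.4678
  σ(Q1,Q3) = 0.30 × 1.47 × 1.43 = 0.6306
  σ(Q2,Q3) = 0.48 × 0.74 × 1.43 = 0.5079
σ²_T = Σσ²ᵢ + 2·Σσ_ij = 4.7534 + 2 × 1.6063 = 7.9660
α = (3/2)·(1 − 4.7534/7.9660) = 0.60

α = 0.60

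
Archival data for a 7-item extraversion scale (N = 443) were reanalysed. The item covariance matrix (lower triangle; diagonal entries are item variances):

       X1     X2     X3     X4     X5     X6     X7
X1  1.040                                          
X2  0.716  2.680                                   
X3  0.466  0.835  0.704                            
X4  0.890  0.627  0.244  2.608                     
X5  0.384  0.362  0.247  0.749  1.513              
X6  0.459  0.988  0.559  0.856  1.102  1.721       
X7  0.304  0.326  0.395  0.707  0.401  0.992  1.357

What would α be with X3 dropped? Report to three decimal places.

α = 0.772

Remaining items: X1, X2, X4, X5, X6, X7 (k = 6).
Σσ²ᵢ = 1.040 + 2.680 + 2.608 + 1.513 + 1.721 + 1.357 = 10.919
σ²_total = 10.919 + 2 × 9.863 = 30.645
α (item deleted) = (6/5)·(1 − 10.919/30.645) = 0.772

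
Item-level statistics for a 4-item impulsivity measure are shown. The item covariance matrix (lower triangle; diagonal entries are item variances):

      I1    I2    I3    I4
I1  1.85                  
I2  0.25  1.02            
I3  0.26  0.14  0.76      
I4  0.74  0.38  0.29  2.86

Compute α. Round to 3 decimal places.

Σσᵢ² = 1.85 + 1.02 + 0.76 + 2.86 = 6.49
Σ_{i<j} σ_ij = 2.06
σ²_T = 6.49 + 2 × 2.06 = 10.61
α = (k/(k−1))·(1 − Σσᵢ²/σ²_T) = (4/3)·(1 − 6.49/10.61) = 0.518

α = 0.518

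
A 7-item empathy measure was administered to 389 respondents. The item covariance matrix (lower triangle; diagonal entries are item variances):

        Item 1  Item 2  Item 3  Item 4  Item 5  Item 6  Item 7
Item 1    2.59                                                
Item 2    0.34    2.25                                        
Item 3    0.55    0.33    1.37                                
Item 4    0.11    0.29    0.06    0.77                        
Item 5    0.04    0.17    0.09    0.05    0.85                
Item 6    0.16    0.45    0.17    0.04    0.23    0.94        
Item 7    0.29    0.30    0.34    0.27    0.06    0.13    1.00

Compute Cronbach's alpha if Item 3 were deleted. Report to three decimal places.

α = 0.493

Remaining items: Item 1, Item 2, Item 4, Item 5, Item 6, Item 7 (k = 6).
ΣVar(i) = 2.59 + 2.25 + 0.77 + 0.85 + 0.94 + 1.00 = 8.40
total variance = 8.40 + 2 × 2.93 = 14.26
α (item deleted) = (6/5)·(1 − 8.40/14.26) = 0.493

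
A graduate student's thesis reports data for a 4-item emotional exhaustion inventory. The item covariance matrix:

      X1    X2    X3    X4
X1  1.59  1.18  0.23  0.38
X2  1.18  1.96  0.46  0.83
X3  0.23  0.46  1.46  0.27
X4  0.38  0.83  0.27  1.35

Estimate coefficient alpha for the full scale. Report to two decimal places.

coefficient alpha = 0.68

Σσ²ᵢ = 1.59 + 1.96 + 1.46 + 1.35 = 6.36
Σ_{i<j} σ_ij = 3.35
Var(T) = 6.36 + 2 × 3.35 = 13.06
α = (k/(k−1))·(1 − Σσ²ᵢ/Var(T)) = (4/3)·(1 − 6.36/13.06) = 0.68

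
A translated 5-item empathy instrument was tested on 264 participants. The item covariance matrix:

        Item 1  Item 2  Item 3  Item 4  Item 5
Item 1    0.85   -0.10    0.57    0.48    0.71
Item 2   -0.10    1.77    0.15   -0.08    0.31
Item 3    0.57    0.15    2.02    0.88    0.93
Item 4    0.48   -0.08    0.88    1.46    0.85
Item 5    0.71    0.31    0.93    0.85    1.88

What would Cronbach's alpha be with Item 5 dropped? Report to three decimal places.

α = 0.512

Remaining items: Item 1, Item 2, Item 3, Item 4 (k = 4).
Σσ²ᵢ = 0.85 + 1.77 + 2.02 + 1.46 = 6.10
σ²_total = 6.10 + 2 × 1.90 = 9.90
α (item deleted) = (4/3)·(1 − 6.10/9.90) = 0.512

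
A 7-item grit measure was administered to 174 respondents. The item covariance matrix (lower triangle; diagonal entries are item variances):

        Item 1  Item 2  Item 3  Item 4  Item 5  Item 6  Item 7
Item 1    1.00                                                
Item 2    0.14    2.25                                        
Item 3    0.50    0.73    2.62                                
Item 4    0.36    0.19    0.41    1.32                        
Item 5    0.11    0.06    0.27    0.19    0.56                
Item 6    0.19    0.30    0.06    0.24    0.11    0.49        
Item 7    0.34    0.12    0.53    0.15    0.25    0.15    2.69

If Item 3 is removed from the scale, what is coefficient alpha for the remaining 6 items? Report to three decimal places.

α = 0.493

Remaining items: Item 1, Item 2, Item 4, Item 5, Item 6, Item 7 (k = 6).
Σσᵢ² = 1.00 + 2.25 + 1.32 + 0.56 + 0.49 + 2.69 = 8.31
σ²_total = 8.31 + 2 × 2.90 = 14.11
α (item deleted) = (6/5)·(1 − 8.31/14.11) = 0.493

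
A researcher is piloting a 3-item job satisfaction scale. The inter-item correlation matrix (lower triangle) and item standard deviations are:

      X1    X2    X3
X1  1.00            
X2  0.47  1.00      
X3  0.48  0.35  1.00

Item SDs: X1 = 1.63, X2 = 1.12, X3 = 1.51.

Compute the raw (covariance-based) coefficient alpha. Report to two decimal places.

Σσ²ᵢ = 1.63² + 1.12² + 1.51² = 6.1914
Covariances σ_ij = r_ij · s_i · s_j:
  σ(X1,X2) = 0.47 × 1.63 × 1.12 = 0.8580
  σ(X1,X3) = 0.48 × 1.63 × 1.51 = 1.1814
  σ(X2,X3) = 0.35 × 1.12 × 1.51 = 0.5919
σ²_T = Σσ²ᵢ + 2·Σσ_ij = 6.1914 + 2 × 2.6313 = 11.4540
α = (3/2)·(1 − 6.1914/11.4540) = 0.69

coefficient alpha = 0.69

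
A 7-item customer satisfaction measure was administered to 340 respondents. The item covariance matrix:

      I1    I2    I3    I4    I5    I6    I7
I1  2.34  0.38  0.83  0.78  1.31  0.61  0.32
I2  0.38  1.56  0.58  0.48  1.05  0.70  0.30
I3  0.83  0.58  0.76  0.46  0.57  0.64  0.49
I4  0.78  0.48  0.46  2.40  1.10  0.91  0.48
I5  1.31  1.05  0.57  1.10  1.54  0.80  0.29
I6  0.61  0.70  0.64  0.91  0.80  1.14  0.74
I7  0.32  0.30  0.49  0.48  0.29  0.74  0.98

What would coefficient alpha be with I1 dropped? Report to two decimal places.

α = 0.84

Remaining items: I2, I3, I4, I5, I6, I7 (k = 6).
sum of item variances = 1.56 + 0.76 + 2.40 + 1.54 + 1.14 + 0.98 = 8.38
total variance = 8.38 + 2 × 9.59 = 27.56
α (item deleted) = (6/5)·(1 − 8.38/27.56) = 0.84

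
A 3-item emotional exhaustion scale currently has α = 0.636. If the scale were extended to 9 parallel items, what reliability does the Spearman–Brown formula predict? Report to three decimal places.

predicted reliability = 0.840

Length factor m = 9/3 = 3.0000
α' = m·α / (1 + (m−1)·α)
   = 9/3 × 0.636 / (1 + (9/3 − 1) × 0.636)
   = 1.9080 / 2.2720 = 0.840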